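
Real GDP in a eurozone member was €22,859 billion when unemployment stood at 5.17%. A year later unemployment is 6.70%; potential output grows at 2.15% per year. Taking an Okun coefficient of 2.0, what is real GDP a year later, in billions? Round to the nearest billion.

€22,651 billion

Δu = 6.7 - 5.17 = 1.53 points.
Okun's law (growth form): g_Y = g_Y* - β × Δu = 2.15 - 2.0 × (1.53) = 2.15 - 3.06 = -0.91%.
Real GDP in the next year = 22859 × (1 - 0.91/100) = 22859 × 0.9909 ≈ 22651 billion.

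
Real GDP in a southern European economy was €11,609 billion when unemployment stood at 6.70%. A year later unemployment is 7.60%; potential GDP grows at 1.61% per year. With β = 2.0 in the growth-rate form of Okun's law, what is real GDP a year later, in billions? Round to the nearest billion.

€11,587 billion

Δu = 7.6 - 6.7 = 0.9 points.
Okun's law (growth form): g_Y = g_Y* - β × Δu = 1.61 - 2.0 × (0.90) = 1.61 - 1.8 = -0.19%.
Real GDP in the next year = 11609 × (1 - 0.19/100) = 11609 × 0.9981 ≈ 11587 billion.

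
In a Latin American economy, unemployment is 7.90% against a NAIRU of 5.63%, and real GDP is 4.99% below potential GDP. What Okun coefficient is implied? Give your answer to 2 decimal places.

Okun's law: output gap = -β × (u - u*).
-4.99 = -β × (7.9 - 5.63) = -β × 2.27, so β = 4.99/2.27 = 2.20.

β ≈ 2.20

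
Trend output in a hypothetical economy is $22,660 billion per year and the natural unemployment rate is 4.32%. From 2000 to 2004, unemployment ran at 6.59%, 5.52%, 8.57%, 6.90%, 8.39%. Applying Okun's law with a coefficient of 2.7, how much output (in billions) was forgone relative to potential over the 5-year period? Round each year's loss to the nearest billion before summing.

$8,791 billion

Year 2000: gap = -2.7 × (6.59 - 4.32) = -6.129%, loss ≈ 22660 × 6.129/100 ≈ 1389.
Year 2001: gap = -2.7 × (5.52 - 4.32) = -3.24%, loss ≈ 22660 × 3.24/100 ≈ 734.
Year 2002: gap = -2.7 × (8.57 - 4.32) = -11.475%, loss ≈ 22660 × 11.475/100 ≈ 2600.
Year 2003: gap = -2.7 × (6.9 - 4.32) = -6.966%, loss ≈ 22660 × 6.966/100 ≈ 1578.
Year 2004: gap = -2.7 × (8.39 - 4.32) = -10.989%, loss ≈ 22660 × 10.989/100 ≈ 2490.
Total lost output = 1389 + 734 + 2600 + 1578 + 2490 = 8791 billion.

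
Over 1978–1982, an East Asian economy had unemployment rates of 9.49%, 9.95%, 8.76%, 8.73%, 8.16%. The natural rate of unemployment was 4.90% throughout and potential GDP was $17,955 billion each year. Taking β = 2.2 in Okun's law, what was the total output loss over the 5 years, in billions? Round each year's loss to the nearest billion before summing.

$8,134 billion

Year 1978: gap = -2.2 × (9.49 - 4.9) = -10.098%, loss ≈ 17955 × 10.098/100 ≈ 1813.
Year 1979: gap = -2.2 × (9.95 - 4.9) = -11.11%, loss ≈ 17955 × 11.11/100 ≈ 1995.
Year 1980: gap = -2.2 × (8.76 - 4.9) = -8.492%, loss ≈ 17955 × 8.492/100 ≈ 1525.
Year 1981: gap = -2.2 × (8.73 - 4.9) = -8.426%, loss ≈ 17955 × 8.426/100 ≈ 1513.
Year 1982: gap = -2.2 × (8.16 - 4.9) = -7.172%, loss ≈ 17955 × 7.172/100 ≈ 1288.
Total lost output = 1813 + 1995 + 1525 + 1513 + 1288 = 8134 billion.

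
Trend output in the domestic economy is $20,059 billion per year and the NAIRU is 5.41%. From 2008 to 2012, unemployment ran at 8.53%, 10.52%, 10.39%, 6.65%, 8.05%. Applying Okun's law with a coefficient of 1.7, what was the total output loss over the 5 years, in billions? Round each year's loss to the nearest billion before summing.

$5,828 billion

Year 2008: gap = -1.7 × (8.53 - 5.41) = -5.304%, loss ≈ 20059 × 5.304/100 ≈ 1064.
Year 2009: gap = -1.7 × (10.52 - 5.41) = -8.687%, loss ≈ 20059 × 8.687/100 ≈ 1743.
Year 2010: gap = -1.7 × (10.39 - 5.41) = -8.466%, loss ≈ 20059 × 8.466/100 ≈ 1698.
Year 2011: gap = -1.7 × (6.65 - 5.41) = -2.108%, loss ≈ 20059 × 2.108/100 ≈ 423.
Year 2012: gap = -1.7 × (8.05 - 5.41) = -4.488%, loss ≈ 20059 × 4.488/100 ≈ 900.
Total lost output = 1064 + 1743 + 1698 + 423 + 900 = 5828 billion.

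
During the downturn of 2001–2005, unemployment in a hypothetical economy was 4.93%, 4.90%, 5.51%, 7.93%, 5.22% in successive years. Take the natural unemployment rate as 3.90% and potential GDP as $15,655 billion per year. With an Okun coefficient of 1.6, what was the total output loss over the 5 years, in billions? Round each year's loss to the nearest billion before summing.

Year 2001: gap = -1.6 × (4.93 - 3.9) = -1.648%, loss ≈ 15655 × 1.648/100 ≈ 258.
Year 2002: gap = -1.6 × (4.9 - 3.9) = -1.6%, loss ≈ 15655 × 1.6/100 ≈ 250.
Year 2003: gap = -1.6 × (5.51 - 3.9) = -2.576%, loss ≈ 15655 × 2.576/100 ≈ 403.
Year 2004: gap = -1.6 × (7.93 - 3.9) = -6.448%, loss ≈ 15655 × 6.448/100 ≈ 1009.
Year 2005: gap = -1.6 × (5.22 - 3.9) = -2.112%, loss ≈ 15655 × 2.112/100 ≈ 331.
Total lost output = 258 + 250 + 403 + 1009 + 331 = 2251 billion.

$2,251 billion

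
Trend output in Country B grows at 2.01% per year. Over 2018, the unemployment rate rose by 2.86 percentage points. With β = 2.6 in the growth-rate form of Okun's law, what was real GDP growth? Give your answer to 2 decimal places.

Growth-rate Okun's law: g_Y = g_Y* - β × Δu.
g_Y = 2.01 - 2.6 × (2.86) = 2.01 - 7.436 = -5.426%, i.e. -5.43% to 2 d.p.

-5.43%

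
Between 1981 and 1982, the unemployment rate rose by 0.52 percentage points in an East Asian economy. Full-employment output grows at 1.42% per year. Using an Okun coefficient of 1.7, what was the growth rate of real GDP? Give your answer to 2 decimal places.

Growth-rate Okun's law: g_Y = g_Y* - β × Δu.
g_Y = 1.42 - 1.7 × (0.52) = 1.42 - 0.884 = 0.536%, i.e. 0.54% to 2 d.p.

0.54%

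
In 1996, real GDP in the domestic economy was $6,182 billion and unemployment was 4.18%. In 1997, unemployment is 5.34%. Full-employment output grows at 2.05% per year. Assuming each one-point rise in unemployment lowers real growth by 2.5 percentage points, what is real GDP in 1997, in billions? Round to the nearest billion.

$6,129 billion

Δu = 5.34 - 4.18 = 1.16 points.
Okun's law (growth form): g_Y = g_Y* - β × Δu = 2.05 - 2.5 × (1.16) = 2.05 - 2.9 = -0.85%.
Real GDP in the next year = 6182 × (1 - 0.85/100) = 6182 × 0.9915 ≈ 6129 billion.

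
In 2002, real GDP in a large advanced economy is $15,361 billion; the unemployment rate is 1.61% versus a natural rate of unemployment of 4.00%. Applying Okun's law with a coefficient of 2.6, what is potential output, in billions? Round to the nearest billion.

Unemployment gap = 1.61 - 4 = -2.39 points, so output gap = -2.6 × (-2.39) = 6.214%.
Since Y = Y* × (1 + gap/100), Y* = 15361/1.06214 ≈ 14462 billion.

$14,462 billion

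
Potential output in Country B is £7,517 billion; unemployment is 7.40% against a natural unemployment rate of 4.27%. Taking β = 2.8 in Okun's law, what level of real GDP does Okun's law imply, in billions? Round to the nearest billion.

Unemployment gap = 7.4 - 4.27 = 3.13 points, so the output gap is -2.8 × 3.13 = -8.764%.
Actual GDP = 7517 × (1 - 8.764/100) = 7517 × 0.91236 ≈ 6858 billion.

£6,858 billion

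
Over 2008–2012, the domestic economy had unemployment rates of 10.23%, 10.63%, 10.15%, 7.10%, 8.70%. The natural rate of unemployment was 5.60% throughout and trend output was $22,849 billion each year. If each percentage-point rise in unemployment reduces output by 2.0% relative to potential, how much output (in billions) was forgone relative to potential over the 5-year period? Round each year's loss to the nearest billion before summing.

$8,596 billion

Year 2008: gap = -2.0 × (10.23 - 5.6) = -9.26%, loss ≈ 22849 × 9.26/100 ≈ 2116.
Year 2009: gap = -2.0 × (10.63 - 5.6) = -10.06%, loss ≈ 22849 × 10.06/100 ≈ 2299.
Year 2010: gap = -2.0 × (10.15 - 5.6) = -9.1%, loss ≈ 22849 × 9.1/100 ≈ 2079.
Year 2011: gap = -2.0 × (7.1 - 5.6) = -3%, loss ≈ 22849 × 3/100 ≈ 685.
Year 2012: gap = -2.0 × (8.7 - 5.6) = -6.2%, loss ≈ 22849 × 6.2/100 ≈ 1417.
Total lost output = 2116 + 2299 + 2079 + 685 + 1417 = 8596 billion.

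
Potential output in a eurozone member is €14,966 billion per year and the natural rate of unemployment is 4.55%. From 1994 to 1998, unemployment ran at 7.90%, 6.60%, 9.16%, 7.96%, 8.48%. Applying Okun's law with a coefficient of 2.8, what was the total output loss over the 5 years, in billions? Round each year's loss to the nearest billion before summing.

€7,271 billion

Year 1994: gap = -2.8 × (7.9 - 4.55) = -9.38%, loss ≈ 14966 × 9.38/100 ≈ 1404.
Year 1995: gap = -2.8 × (6.6 - 4.55) = -5.74%, loss ≈ 14966 × 5.74/100 ≈ 859.
Year 1996: gap = -2.8 × (9.16 - 4.55) = -12.908%, loss ≈ 14966 × 12.908/100 ≈ 1932.
Year 1997: gap = -2.8 × (7.96 - 4.55) = -9.548%, loss ≈ 14966 × 9.548/100 ≈ 1429.
Year 1998: gap = -2.8 × (8.48 - 4.55) = -11.004%, loss ≈ 14966 × 11.004/100 ≈ 1647.
Total lost output = 1404 + 859 + 1932 + 1429 + 1647 = 7271 billion.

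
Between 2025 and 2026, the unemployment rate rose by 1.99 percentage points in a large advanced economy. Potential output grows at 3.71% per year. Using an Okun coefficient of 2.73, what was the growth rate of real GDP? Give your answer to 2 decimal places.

-1.72%

Growth-rate Okun's law: g_Y = g_Y* - β × Δu.
g_Y = 3.71 - 2.73 × (1.99) = 3.71 - 5.4327 = -1.7227%, i.e. -1.72% to 2 d.p.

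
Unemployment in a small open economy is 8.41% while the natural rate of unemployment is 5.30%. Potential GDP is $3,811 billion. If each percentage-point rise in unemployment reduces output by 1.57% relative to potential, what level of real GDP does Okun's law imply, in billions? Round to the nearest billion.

$3,625 billion

Unemployment gap = 8.41 - 5.3 = 3.11 points, so the output gap is -1.57 × 3.11 = -4.8827%.
Actual GDP = 3811 × (1 - 4.8827/100) = 3811 × 0.951173 ≈ 3625 billion.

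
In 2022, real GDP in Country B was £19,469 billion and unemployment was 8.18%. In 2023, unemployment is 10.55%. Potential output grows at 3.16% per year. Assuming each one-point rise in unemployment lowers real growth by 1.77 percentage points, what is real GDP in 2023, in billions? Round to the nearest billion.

£19,268 billion

Δu = 10.55 - 8.18 = 2.37 points.
Okun's law (growth form): g_Y = g_Y* - β × Δu = 3.16 - 1.77 × (2.37) = 3.16 - 4.1949 = -1.0349%.
Real GDP in the next year = 19469 × (1 - 1.0349/100) = 19469 × 0.989651 ≈ 19268 billion.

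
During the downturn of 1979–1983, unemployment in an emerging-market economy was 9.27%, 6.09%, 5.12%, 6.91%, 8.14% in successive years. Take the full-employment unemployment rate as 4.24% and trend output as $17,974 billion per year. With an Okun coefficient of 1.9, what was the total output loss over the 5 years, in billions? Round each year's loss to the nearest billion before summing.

$4,895 billion

Year 1979: gap = -1.9 × (9.27 - 4.24) = -9.557%, loss ≈ 17974 × 9.557/100 ≈ 1718.
Year 1980: gap = -1.9 × (6.09 - 4.24) = -3.515%, loss ≈ 17974 × 3.515/100 ≈ 632.
Year 1981: gap = -1.9 × (5.12 - 4.24) = -1.672%, loss ≈ 17974 × 1.672/100 ≈ 301.
Year 1982: gap = -1.9 × (6.91 - 4.24) = -5.073%, loss ≈ 17974 × 5.073/100 ≈ 912.
Year 1983: gap = -1.9 × (8.14 - 4.24) = -7.41%, loss ≈ 17974 × 7.41/100 ≈ 1332.
Total lost output = 1718 + 632 + 301 + 912 + 1332 = 4895 billion.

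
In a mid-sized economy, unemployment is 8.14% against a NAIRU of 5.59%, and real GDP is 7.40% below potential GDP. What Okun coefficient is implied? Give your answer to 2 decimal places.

Okun's law: output gap = -β × (u - u*).
-7.40 = -β × (8.14 - 5.59) = -β × 2.55, so β = 7.4/2.55 = 2.90.

β ≈ 2.90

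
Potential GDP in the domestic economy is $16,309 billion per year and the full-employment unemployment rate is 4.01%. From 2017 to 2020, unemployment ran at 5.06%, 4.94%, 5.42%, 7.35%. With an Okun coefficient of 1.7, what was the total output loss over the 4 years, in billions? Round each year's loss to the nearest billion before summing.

Year 2017: gap = -1.7 × (5.06 - 4.01) = -1.785%, loss ≈ 16309 × 1.785/100 ≈ 291.
Year 2018: gap = -1.7 × (4.94 - 4.01) = -1.581%, loss ≈ 16309 × 1.581/100 ≈ 258.
Year 2019: gap = -1.7 × (5.42 - 4.01) = -2.397%, loss ≈ 16309 × 2.397/100 ≈ 391.
Year 2020: gap = -1.7 × (7.35 - 4.01) = -5.678%, loss ≈ 16309 × 5.678/100 ≈ 926.
Total lost output = 291 + 258 + 391 + 926 = 1866 billion.

$1,866 billion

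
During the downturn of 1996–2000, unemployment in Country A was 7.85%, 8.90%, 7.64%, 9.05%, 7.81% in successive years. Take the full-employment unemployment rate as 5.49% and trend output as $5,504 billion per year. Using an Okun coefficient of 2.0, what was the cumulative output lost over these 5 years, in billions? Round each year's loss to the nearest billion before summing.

$1,519 billion

Year 1996: gap = -2.0 × (7.85 - 5.49) = -4.72%, loss ≈ 5504 × 4.72/100 ≈ 260.
Year 1997: gap = -2.0 × (8.9 - 5.49) = -6.82%, loss ≈ 5504 × 6.82/100 ≈ 375.
Year 1998: gap = -2.0 × (7.64 - 5.49) = -4.3%, loss ≈ 5504 × 4.3/100 ≈ 237.
Year 1999: gap = -2.0 × (9.05 - 5.49) = -7.12%, loss ≈ 5504 × 7.12/100 ≈ 392.
Year 2000: gap = -2.0 × (7.81 - 5.49) = -4.64%, loss ≈ 5504 × 4.64/100 ≈ 255.
Total lost output = 260 + 375 + 237 + 392 + 255 = 1519 billion.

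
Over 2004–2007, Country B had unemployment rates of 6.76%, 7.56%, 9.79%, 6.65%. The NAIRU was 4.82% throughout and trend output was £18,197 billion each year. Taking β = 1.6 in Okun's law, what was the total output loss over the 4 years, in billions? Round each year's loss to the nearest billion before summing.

£3,343 billion

Year 2004: gap = -1.6 × (6.76 - 4.82) = -3.104%, loss ≈ 18197 × 3.104/100 ≈ 565.
Year 2005: gap = -1.6 × (7.56 - 4.82) = -4.384%, loss ≈ 18197 × 4.384/100 ≈ 798.
Year 2006: gap = -1.6 × (9.79 - 4.82) = -7.952%, loss ≈ 18197 × 7.952/100 ≈ 1447.
Year 2007: gap = -1.6 × (6.65 - 4.82) = -2.928%, loss ≈ 18197 × 2.928/100 ≈ 533.
Total lost output = 565 + 798 + 1447 + 533 = 3343 billion.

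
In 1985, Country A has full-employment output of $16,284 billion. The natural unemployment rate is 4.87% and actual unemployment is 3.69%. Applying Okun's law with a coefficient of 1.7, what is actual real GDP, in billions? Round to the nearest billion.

Unemployment gap = 3.69 - 4.87 = -1.18 points, so the output gap is -1.7 × (-1.18) = 2.006%.
Actual GDP = 16284 × (1 + 2.006/100) = 16284 × 1.02006 ≈ 16611 billion.

$16,611 billion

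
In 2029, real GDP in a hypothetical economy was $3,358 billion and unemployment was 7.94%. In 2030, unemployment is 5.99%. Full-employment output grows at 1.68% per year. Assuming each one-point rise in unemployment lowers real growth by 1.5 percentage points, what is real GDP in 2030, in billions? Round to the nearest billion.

$3,513 billion

Δu = 5.99 - 7.94 = -1.95 points.
Okun's law (growth form): g_Y = g_Y* - β × Δu = 1.68 - 1.5 × (-1.95) = 1.68 + 2.925 = 4.605%.
Real GDP in the next year = 3358 × (1 + 4.605/100) = 3358 × 1.04605 ≈ 3513 billion.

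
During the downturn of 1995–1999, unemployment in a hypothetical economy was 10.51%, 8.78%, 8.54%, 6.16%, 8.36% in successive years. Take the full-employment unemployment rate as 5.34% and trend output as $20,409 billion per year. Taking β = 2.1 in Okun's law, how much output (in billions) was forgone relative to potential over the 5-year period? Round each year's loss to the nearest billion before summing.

$6,706 billion

Year 1995: gap = -2.1 × (10.51 - 5.34) = -10.857%, loss ≈ 20409 × 10.857/100 ≈ 2216.
Year 1996: gap = -2.1 × (8.78 - 5.34) = -7.224%, loss ≈ 20409 × 7.224/100 ≈ 1474.
Year 1997: gap = -2.1 × (8.54 - 5.34) = -6.72%, loss ≈ 20409 × 6.72/100 ≈ 1371.
Year 1998: gap = -2.1 × (6.16 - 5.34) = -1.722%, loss ≈ 20409 × 1.722/100 ≈ 351.
Year 1999: gap = -2.1 × (8.36 - 5.34) = -6.342%, loss ≈ 20409 × 6.342/100 ≈ 1294.
Total lost output = 2216 + 1474 + 1371 + 351 + 1294 = 6706 billion.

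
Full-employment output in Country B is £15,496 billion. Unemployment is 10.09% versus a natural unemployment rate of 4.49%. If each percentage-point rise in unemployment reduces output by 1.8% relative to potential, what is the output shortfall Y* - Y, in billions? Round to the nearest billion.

Output gap = -1.8 × (10.09 - 4.49) = -1.8 × 5.6 = -10.08%.
Actual GDP ≈ 15496 × 0.8992 ≈ 13934 billion, so the shortfall is 15496 - 13934 = 1562 billion.

£1,562 billion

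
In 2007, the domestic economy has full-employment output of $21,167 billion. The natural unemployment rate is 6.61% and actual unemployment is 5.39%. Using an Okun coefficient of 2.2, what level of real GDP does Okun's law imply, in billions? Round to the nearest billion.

$21,735 billion

Unemployment gap = 5.39 - 6.61 = -1.22 points, so the output gap is -2.2 × (-1.22) = 2.684%.
Actual GDP = 21167 × (1 + 2.684/100) = 21167 × 1.02684 ≈ 21735 billion.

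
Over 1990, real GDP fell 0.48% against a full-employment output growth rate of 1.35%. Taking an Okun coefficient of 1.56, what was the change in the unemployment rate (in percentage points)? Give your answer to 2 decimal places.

1.17 percentage points

Growth-rate Okun's law: g_Y = g_Y* - β × Δu, so Δu = (g_Y* - g_Y)/β.
Δu = (1.35 + 0.48)/1.56 = 1.83/1.56 = 1.17 percentage points.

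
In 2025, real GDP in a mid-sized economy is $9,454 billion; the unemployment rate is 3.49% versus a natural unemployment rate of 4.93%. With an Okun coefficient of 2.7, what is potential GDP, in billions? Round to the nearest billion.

Unemployment gap = 3.49 - 4.93 = -1.44 points, so output gap = -2.7 × (-1.44) = 3.888%.
Since Y = Y* × (1 + gap/100), Y* = 9454/1.03888 ≈ 9100 billion.

$9,100 billion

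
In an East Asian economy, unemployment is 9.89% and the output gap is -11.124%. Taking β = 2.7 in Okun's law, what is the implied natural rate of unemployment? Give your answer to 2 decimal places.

From Okun's law, u - u* = -(output gap)/β = -(-11.124)/2.7 = 4.12 points.
So u* = 9.89 - 4.12 = 5.77%.

5.77%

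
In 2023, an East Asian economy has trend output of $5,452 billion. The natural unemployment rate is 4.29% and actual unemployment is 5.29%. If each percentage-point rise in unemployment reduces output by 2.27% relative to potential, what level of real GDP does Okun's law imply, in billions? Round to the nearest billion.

$5,328 billion

Unemployment gap = 5.29 - 4.29 = 1 point, so the output gap is -2.27 × 1 = -2.27%.
Actual GDP = 5452 × (1 - 2.27/100) = 5452 × 0.9773 ≈ 5328 billion.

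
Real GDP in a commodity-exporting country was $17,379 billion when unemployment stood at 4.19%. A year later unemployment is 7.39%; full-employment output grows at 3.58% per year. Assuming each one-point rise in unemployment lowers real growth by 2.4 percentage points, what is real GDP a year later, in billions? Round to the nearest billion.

Δu = 7.39 - 4.19 = 3.2 points.
Okun's law (growth form): g_Y = g_Y* - β × Δu = 3.58 - 2.4 × (3.20) = 3.58 - 7.68 = -4.1%.
Real GDP in the next year = 17379 × (1 - 4.1/100) = 17379 × 0.959 ≈ 16666 billion.

$16,666 billion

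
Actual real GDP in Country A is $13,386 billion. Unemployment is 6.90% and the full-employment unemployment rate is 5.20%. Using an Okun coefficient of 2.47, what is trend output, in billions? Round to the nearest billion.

$13,973 billion

Unemployment gap = 6.9 - 5.2 = 1.7 points, so output gap = -2.47 × 1.7 = -4.199%.
Since Y = Y* × (1 + gap/100), Y* = 13386/0.95801 ≈ 13973 billion.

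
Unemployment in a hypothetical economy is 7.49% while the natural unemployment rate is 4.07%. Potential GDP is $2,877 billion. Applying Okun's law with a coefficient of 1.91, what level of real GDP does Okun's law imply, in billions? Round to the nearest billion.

$2,689 billion

Unemployment gap = 7.49 - 4.07 = 3.42 points, so the output gap is -1.91 × 3.42 = -6.5322%.
Actual GDP = 2877 × (1 - 6.5322/100) = 2877 × 0.934678 ≈ 2689 billion.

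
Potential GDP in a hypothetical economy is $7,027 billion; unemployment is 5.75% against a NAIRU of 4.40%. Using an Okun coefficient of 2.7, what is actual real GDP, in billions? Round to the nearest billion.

Unemployment gap = 5.75 - 4.4 = 1.35 points, so the output gap is -2.7 × 1.35 = -3.645%.
Actual GDP = 7027 × (1 - 3.645/100) = 7027 × 0.96355 ≈ 6771 billion.

$6,771 billion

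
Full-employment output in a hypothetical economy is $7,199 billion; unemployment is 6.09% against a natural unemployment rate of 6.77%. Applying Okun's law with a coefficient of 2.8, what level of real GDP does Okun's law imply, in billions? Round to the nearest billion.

Unemployment gap = 6.09 - 6.77 = -0.68 points, so the output gap is -2.8 × (-0.68) = 1.904%.
Actual GDP = 7199 × (1 + 1.904/100) = 7199 × 1.01904 ≈ 7336 billion.

$7,336 billion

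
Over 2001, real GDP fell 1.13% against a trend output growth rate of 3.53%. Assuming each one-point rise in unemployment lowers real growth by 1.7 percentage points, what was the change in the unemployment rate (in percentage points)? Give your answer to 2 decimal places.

2.74 percentage points

Growth-rate Okun's law: g_Y = g_Y* - β × Δu, so Δu = (g_Y* - g_Y)/β.
Δu = (3.53 + 1.13)/1.7 = 4.66/1.7 = 2.74 percentage points.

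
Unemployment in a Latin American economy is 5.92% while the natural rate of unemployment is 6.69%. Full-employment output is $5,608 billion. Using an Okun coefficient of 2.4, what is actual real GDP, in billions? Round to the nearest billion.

Unemployment gap = 5.92 - 6.69 = -0.77 points, so the output gap is -2.4 × (-0.77) = 1.848%.
Actual GDP = 5608 × (1 + 1.848/100) = 5608 × 1.01848 ≈ 5712 billion.

$5,712 billion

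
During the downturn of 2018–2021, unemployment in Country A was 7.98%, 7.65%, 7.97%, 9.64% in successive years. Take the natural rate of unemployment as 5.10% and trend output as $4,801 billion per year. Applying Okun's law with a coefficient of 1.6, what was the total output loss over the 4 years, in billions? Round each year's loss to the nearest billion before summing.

$986 billion

Year 2018: gap = -1.6 × (7.98 - 5.1) = -4.608%, loss ≈ 4801 × 4.608/100 ≈ 221.
Year 2019: gap = -1.6 × (7.65 - 5.1) = -4.08%, loss ≈ 4801 × 4.08/100 ≈ 196.
Year 2020: gap = -1.6 × (7.97 - 5.1) = -4.592%, loss ≈ 4801 × 4.592/100 ≈ 220.
Year 2021: gap = -1.6 × (9.64 - 5.1) = -7.264%, loss ≈ 4801 × 7.264/100 ≈ 349.
Total lost output = 221 + 196 + 220 + 349 = 986 billion.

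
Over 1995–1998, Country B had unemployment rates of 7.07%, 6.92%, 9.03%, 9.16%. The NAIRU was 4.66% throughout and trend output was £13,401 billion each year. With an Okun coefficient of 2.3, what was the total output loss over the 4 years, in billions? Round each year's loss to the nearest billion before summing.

£4,174 billion

Year 1995: gap = -2.3 × (7.07 - 4.66) = -5.543%, loss ≈ 13401 × 5.543/100 ≈ 743.
Year 1996: gap = -2.3 × (6.92 - 4.66) = -5.198%, loss ≈ 13401 × 5.198/100 ≈ 697.
Year 1997: gap = -2.3 × (9.03 - 4.66) = -10.051%, loss ≈ 13401 × 10.051/100 ≈ 1347.
Year 1998: gap = -2.3 × (9.16 - 4.66) = -10.35%, loss ≈ 13401 × 10.35/100 ≈ 1387.
Total lost output = 743 + 697 + 1347 + 1387 = 4174 billion.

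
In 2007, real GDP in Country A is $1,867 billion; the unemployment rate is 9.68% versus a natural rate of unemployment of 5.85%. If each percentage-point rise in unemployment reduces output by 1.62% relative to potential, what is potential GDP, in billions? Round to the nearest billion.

Unemployment gap = 9.68 - 5.85 = 3.83 points, so output gap = -1.62 × 3.83 = -6.2046%.
Since Y = Y* × (1 + gap/100), Y* = 1867/0.937954 ≈ 1991 billion.

$1,991 billion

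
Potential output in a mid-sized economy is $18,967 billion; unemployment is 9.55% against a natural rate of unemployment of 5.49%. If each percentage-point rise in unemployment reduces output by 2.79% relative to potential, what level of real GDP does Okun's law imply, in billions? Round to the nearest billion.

$16,819 billion

Unemployment gap = 9.55 - 5.49 = 4.06 points, so the output gap is -2.79 × 4.06 = -11.3274%.
Actual GDP = 18967 × (1 - 11.3274/100) = 18967 × 0.886726 ≈ 16819 billion.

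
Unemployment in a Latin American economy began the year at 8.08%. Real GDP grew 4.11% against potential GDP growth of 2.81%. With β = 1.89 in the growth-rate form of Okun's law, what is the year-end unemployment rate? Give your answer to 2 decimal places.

Growth-rate Okun's law: g_Y = g_Y* - β × Δu, so Δu = (g_Y* - g_Y)/β.
Δu = (2.81 - 4.11)/1.89 = -1.3/1.89 = -0.69 percentage points.
Year-end unemployment = 8.08 - 0.69 = 7.39%.

7.39%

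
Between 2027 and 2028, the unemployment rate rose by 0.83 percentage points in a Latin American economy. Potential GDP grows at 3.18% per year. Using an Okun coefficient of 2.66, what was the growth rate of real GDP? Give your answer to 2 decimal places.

0.97%

Growth-rate Okun's law: g_Y = g_Y* - β × Δu.
g_Y = 3.18 - 2.66 × (0.83) = 3.18 - 2.2078 = 0.9722%, i.e. 0.97% to 2 d.p.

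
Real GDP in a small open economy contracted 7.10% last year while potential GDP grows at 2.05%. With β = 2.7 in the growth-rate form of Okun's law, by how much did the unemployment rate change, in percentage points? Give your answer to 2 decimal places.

Growth-rate Okun's law: g_Y = g_Y* - β × Δu, so Δu = (g_Y* - g_Y)/β.
Δu = (2.05 + 7.1)/2.7 = 9.15/2.7 = 3.39 percentage points.

3.39 percentage points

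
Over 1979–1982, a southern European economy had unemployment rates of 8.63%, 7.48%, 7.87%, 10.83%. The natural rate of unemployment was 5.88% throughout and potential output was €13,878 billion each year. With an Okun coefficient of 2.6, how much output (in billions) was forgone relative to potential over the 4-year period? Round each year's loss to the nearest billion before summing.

€4,073 billion

Year 1979: gap = -2.6 × (8.63 - 5.88) = -7.15%, loss ≈ 13878 × 7.15/100 ≈ 992.
Year 1980: gap = -2.6 × (7.48 - 5.88) = -4.16%, loss ≈ 13878 × 4.16/100 ≈ 577.
Year 1981: gap = -2.6 × (7.87 - 5.88) = -5.174%, loss ≈ 13878 × 5.174/100 ≈ 718.
Year 1982: gap = -2.6 × (10.83 - 5.88) = -12.87%, loss ≈ 13878 × 12.87/100 ≈ 1786.
Total lost output = 992 + 577 + 718 + 1786 = 4073 billion.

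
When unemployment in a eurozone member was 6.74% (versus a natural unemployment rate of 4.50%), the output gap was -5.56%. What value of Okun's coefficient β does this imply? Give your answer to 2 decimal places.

β ≈ 2.48

Okun's law: output gap = -β × (u - u*).
-5.56 = -β × (6.74 - 4.5) = -β × 2.24, so β = 5.56/2.24 = 2.48.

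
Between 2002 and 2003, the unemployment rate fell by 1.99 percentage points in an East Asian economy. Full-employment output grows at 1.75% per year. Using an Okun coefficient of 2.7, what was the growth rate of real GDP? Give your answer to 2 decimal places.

7.12%

Growth-rate Okun's law: g_Y = g_Y* - β × Δu.
g_Y = 1.75 - 2.7 × (-1.99) = 1.75 + 5.373 = 7.123%, i.e. 7.12% to 2 d.p.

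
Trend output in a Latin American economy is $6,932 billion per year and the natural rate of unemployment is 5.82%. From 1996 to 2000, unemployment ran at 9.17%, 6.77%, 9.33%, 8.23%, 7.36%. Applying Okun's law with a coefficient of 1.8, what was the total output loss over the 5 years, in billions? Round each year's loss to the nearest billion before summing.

Year 1996: gap = -1.8 × (9.17 - 5.82) = -6.03%, loss ≈ 6932 × 6.03/100 ≈ 418.
Year 1997: gap = -1.8 × (6.77 - 5.82) = -1.71%, loss ≈ 6932 × 1.71/100 ≈ 119.
Year 1998: gap = -1.8 × (9.33 - 5.82) = -6.318%, loss ≈ 6932 × 6.318/100 ≈ 438.
Year 1999: gap = -1.8 × (8.23 - 5.82) = -4.338%, loss ≈ 6932 × 4.338/100 ≈ 301.
Year 2000: gap = -1.8 × (7.36 - 5.82) = -2.772%, loss ≈ 6932 × 2.772/100 ≈ 192.
Total lost output = 418 + 119 + 438 + 301 + 192 = 1468 billion.

$1,468 billion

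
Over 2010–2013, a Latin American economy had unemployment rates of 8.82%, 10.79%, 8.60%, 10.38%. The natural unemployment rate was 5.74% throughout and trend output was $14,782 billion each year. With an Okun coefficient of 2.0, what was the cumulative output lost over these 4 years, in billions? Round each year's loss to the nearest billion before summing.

Year 2010: gap = -2.0 × (8.82 - 5.74) = -6.16%, loss ≈ 14782 × 6.16/100 ≈ 911.
Year 2011: gap = -2.0 × (10.79 - 5.74) = -10.1%, loss ≈ 14782 × 10.1/100 ≈ 1493.
Year 2012: gap = -2.0 × (8.6 - 5.74) = -5.72%, loss ≈ 14782 × 5.72/100 ≈ 846.
Year 2013: gap = -2.0 × (10.38 - 5.74) = -9.28%, loss ≈ 14782 × 9.28/100 ≈ 1372.
Total lost output = 911 + 1493 + 846 + 1372 = 4622 billion.

$4,622 billion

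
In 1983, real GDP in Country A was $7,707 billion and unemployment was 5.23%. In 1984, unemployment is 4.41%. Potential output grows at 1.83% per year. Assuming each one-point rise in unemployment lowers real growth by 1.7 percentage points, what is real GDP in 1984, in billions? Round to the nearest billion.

$7,955 billion

Δu = 4.41 - 5.23 = -0.82 points.
Okun's law (growth form): g_Y = g_Y* - β × Δu = 1.83 - 1.7 × (-0.82) = 1.83 + 1.394 = 3.224%.
Real GDP in the next year = 7707 × (1 + 3.224/100) = 7707 × 1.03224 ≈ 7955 billion.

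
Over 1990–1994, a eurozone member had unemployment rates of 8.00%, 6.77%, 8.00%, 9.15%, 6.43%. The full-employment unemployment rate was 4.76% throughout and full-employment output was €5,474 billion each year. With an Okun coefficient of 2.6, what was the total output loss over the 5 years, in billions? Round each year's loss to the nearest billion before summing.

Year 1990: gap = -2.6 × (8 - 4.76) = -8.424%, loss ≈ 5474 × 8.424/100 ≈ 461.
Year 1991: gap = -2.6 × (6.77 - 4.76) = -5.226%, loss ≈ 5474 × 5.226/100 ≈ 286.
Year 1992: gap = -2.6 × (8 - 4.76) = -8.424%, loss ≈ 5474 × 8.424/100 ≈ 461.
Year 1993: gap = -2.6 × (9.15 - 4.76) = -11.414%, loss ≈ 5474 × 11.414/100 ≈ 625.
Year 1994: gap = -2.6 × (6.43 - 4.76) = -4.342%, loss ≈ 5474 × 4.342/100 ≈ 238.
Total lost output = 461 + 286 + 461 + 625 + 238 = 2071 billion.

€2,071 billion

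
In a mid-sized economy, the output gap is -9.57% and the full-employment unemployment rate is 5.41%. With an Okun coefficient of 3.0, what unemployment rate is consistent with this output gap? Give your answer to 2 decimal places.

From Okun's law, u - u* = -(output gap)/β = -(-9.57)/3.0 = 3.19 points.
So u = 5.41 + 3.19 = 8.60%.

8.60%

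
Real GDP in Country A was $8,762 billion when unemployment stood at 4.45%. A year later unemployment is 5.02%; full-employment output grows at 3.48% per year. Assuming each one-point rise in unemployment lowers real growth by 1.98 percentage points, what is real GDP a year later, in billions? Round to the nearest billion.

$8,968 billion

Δu = 5.02 - 4.45 = 0.57 points.
Okun's law (growth form): g_Y = g_Y* - β × Δu = 3.48 - 1.98 × (0.57) = 3.48 - 1.1286 = 2.3514%.
Real GDP in the next year = 8762 × (1 + 2.3514/100) = 8762 × 1.023514 ≈ 8968 billion.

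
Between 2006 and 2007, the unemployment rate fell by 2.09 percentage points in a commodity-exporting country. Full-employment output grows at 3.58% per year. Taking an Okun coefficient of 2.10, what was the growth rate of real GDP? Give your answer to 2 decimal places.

Growth-rate Okun's law: g_Y = g_Y* - β × Δu.
g_Y = 3.58 - 2.10 × (-2.09) = 3.58 + 4.389 = 7.969%, i.e. 7.97% to 2 d.p.

7.97%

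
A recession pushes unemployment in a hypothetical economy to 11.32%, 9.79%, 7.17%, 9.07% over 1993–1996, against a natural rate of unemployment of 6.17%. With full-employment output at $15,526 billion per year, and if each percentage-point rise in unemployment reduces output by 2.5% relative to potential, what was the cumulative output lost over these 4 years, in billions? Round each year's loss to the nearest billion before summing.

Year 1993: gap = -2.5 × (11.32 - 6.17) = -12.875%, loss ≈ 15526 × 12.875/100 ≈ 1999.
Year 1994: gap = -2.5 × (9.79 - 6.17) = -9.05%, loss ≈ 15526 × 9.05/100 ≈ 1405.
Year 1995: gap = -2.5 × (7.17 - 6.17) = -2.5%, loss ≈ 15526 × 2.5/100 ≈ 388.
Year 1996: gap = -2.5 × (9.07 - 6.17) = -7.25%, loss ≈ 15526 × 7.25/100 ≈ 1126.
Total lost output = 1999 + 1405 + 388 + 1126 = 4918 billion.

$4,918 billion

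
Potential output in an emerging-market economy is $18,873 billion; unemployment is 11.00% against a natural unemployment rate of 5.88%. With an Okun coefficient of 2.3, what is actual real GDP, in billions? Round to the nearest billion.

$16,651 billion

Unemployment gap = 11 - 5.88 = 5.12 points, so the output gap is -2.3 × 5.12 = -11.776%.
Actual GDP = 18873 × (1 - 11.776/100) = 18873 × 0.88224 ≈ 16651 billion.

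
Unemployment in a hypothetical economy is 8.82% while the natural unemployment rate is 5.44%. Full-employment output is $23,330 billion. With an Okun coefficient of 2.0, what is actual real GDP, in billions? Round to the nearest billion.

Unemployment gap = 8.82 - 5.44 = 3.38 points, so the output gap is -2 × 3.38 = -6.76%.
Actual GDP = 23330 × (1 - 6.76/100) = 23330 × 0.9324 ≈ 21753 billion.

$21,753 billion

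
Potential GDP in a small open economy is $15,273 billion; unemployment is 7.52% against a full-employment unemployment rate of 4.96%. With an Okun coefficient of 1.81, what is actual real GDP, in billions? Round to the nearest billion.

$14,565 billion

Unemployment gap = 7.52 - 4.96 = 2.56 points, so the output gap is -1.81 × 2.56 = -4.6336%.
Actual GDP = 15273 × (1 - 4.6336/100) = 15273 × 0.953664 ≈ 14565 billion.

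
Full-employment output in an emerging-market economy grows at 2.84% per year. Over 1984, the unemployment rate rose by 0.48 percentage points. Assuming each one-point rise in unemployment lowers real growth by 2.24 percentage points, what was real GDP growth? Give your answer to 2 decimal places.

Growth-rate Okun's law: g_Y = g_Y* - β × Δu.
g_Y = 2.84 - 2.24 × (0.48) = 2.84 - 1.0752 = 1.7648%, i.e. 1.76% to 2 d.p.

1.76%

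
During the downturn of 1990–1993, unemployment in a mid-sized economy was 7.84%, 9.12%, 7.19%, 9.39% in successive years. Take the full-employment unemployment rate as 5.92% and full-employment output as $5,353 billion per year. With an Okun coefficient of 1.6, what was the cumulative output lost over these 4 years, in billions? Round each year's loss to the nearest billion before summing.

Year 1990: gap = -1.6 × (7.84 - 5.92) = -3.072%, loss ≈ 5353 × 3.072/100 ≈ 164.
Year 1991: gap = -1.6 × (9.12 - 5.92) = -5.12%, loss ≈ 5353 × 5.12/100 ≈ 274.
Year 1992: gap = -1.6 × (7.19 - 5.92) = -2.032%, loss ≈ 5353 × 2.032/100 ≈ 109.
Year 1993: gap = -1.6 × (9.39 - 5.92) = -5.552%, loss ≈ 5353 × 5.552/100 ≈ 297.
Total lost output = 164 + 274 + 109 + 297 = 844 billion.

$844 billion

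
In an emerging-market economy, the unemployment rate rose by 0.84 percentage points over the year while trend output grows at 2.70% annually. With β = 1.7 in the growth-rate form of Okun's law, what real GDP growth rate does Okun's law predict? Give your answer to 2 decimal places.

Growth-rate Okun's law: g_Y = g_Y* - β × Δu.
g_Y = 2.70 - 1.7 × (0.84) = 2.7 - 1.428 = 1.272%, i.e. 1.27% to 2 d.p.

1.27%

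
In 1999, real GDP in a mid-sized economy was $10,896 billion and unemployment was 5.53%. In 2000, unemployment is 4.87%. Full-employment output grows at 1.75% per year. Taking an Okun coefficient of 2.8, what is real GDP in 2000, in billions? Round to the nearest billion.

Δu = 4.87 - 5.53 = -0.66 points.
Okun's law (growth form): g_Y = g_Y* - β × Δu = 1.75 - 2.8 × (-0.66) = 1.75 + 1.848 = 3.598%.
Real GDP in the next year = 10896 × (1 + 3.598/100) = 10896 × 1.03598 ≈ 11288 billion.

$11,288 billion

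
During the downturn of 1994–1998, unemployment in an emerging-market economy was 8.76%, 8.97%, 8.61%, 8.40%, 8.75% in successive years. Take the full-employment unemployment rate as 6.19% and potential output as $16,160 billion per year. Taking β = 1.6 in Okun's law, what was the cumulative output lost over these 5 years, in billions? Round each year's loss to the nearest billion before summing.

$3,242 billion

Year 1994: gap = -1.6 × (8.76 - 6.19) = -4.112%, loss ≈ 16160 × 4.112/100 ≈ 664.
Year 1995: gap = -1.6 × (8.97 - 6.19) = -4.448%, loss ≈ 16160 × 4.448/100 ≈ 719.
Year 1996: gap = -1.6 × (8.61 - 6.19) = -3.872%, loss ≈ 16160 × 3.872/100 ≈ 626.
Year 1997: gap = -1.6 × (8.4 - 6.19) = -3.536%, loss ≈ 16160 × 3.536/100 ≈ 571.
Year 1998: gap = -1.6 × (8.75 - 6.19) = -4.096%, loss ≈ 16160 × 4.096/100 ≈ 662.
Total lost output = 664 + 719 + 626 + 571 + 662 = 3242 billion.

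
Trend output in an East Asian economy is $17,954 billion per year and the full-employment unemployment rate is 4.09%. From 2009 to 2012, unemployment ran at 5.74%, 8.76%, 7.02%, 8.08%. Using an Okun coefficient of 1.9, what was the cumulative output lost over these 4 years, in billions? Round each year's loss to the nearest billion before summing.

$4,516 billion

Year 2009: gap = -1.9 × (5.74 - 4.09) = -3.135%, loss ≈ 17954 × 3.135/100 ≈ 563.
Year 2010: gap = -1.9 × (8.76 - 4.09) = -8.873%, loss ≈ 17954 × 8.873/100 ≈ 1593.
Year 2011: gap = -1.9 × (7.02 - 4.09) = -5.567%, loss ≈ 17954 × 5.567/100 ≈ 999.
Year 2012: gap = -1.9 × (8.08 - 4.09) = -7.581%, loss ≈ 17954 × 7.581/100 ≈ 1361.
Total lost output = 563 + 1593 + 999 + 1361 = 4516 billion.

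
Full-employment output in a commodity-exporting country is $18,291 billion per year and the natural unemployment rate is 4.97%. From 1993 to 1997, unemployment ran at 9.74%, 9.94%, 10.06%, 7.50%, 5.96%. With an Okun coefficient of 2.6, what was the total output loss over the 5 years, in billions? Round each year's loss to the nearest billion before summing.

$8,727 billion

Year 1993: gap = -2.6 × (9.74 - 4.97) = -12.402%, loss ≈ 18291 × 12.402/100 ≈ 2268.
Year 1994: gap = -2.6 × (9.94 - 4.97) = -12.922%, loss ≈ 18291 × 12.922/100 ≈ 2364.
Year 1995: gap = -2.6 × (10.06 - 4.97) = -13.234%, loss ≈ 18291 × 13.234/100 ≈ 2421.
Year 1996: gap = -2.6 × (7.5 - 4.97) = -6.578%, loss ≈ 18291 × 6.578/100 ≈ 1203.
Year 1997: gap = -2.6 × (5.96 - 4.97) = -2.574%, loss ≈ 18291 × 2.574/100 ≈ 471.
Total lost output = 2268 + 2364 + 2421 + 1203 + 471 = 8727 billion.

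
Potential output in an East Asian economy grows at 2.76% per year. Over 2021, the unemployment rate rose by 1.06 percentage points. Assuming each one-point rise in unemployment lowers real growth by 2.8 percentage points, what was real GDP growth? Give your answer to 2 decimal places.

-0.21%

Growth-rate Okun's law: g_Y = g_Y* - β × Δu.
g_Y = 2.76 - 2.8 × (1.06) = 2.76 - 2.968 = -0.208%, i.e. -0.21% to 2 d.p.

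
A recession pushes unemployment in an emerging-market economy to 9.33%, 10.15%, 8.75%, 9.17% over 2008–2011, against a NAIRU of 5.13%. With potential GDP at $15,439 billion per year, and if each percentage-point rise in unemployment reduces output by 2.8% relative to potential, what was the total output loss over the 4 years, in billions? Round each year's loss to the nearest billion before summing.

$7,297 billion

Year 2008: gap = -2.8 × (9.33 - 5.13) = -11.76%, loss ≈ 15439 × 11.76/100 ≈ 1816.
Year 2009: gap = -2.8 × (10.15 - 5.13) = -14.056%, loss ≈ 15439 × 14.056/100 ≈ 2170.
Year 2010: gap = -2.8 × (8.75 - 5.13) = -10.136%, loss ≈ 15439 × 10.136/100 ≈ 1565.
Year 2011: gap = -2.8 × (9.17 - 5.13) = -11.312%, loss ≈ 15439 × 11.312/100 ≈ 1746.
Total lost output = 1816 + 2170 + 1565 + 1746 = 7297 billion.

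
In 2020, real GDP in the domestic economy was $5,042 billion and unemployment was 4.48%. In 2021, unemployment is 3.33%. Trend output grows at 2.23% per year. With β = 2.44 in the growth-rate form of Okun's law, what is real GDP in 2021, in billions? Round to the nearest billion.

$5,296 billion

Δu = 3.33 - 4.48 = -1.15 points.
Okun's law (growth form): g_Y = g_Y* - β × Δu = 2.23 - 2.44 × (-1.15) = 2.23 + 2.806 = 5.036%.
Real GDP in the next year = 5042 × (1 + 5.036/100) = 5042 × 1.05036 ≈ 5296 billion.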